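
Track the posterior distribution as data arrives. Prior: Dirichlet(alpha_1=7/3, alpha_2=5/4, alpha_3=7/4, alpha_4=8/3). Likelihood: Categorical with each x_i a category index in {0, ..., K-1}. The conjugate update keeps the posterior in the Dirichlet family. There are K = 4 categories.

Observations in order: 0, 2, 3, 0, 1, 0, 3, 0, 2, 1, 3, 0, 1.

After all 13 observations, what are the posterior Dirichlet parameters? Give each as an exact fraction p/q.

alpha_1=22/3, alpha_2=17/4, alpha_3=15/4, alpha_4=17/3

obs 1: x=0 → posterior Dirichlet(10/3, 5/4, 7/4, 8/3)
obs 2: x=2 → posterior Dirichlet(10/3, 5/4, 11/4, 8/3)
obs 3: x=3 → posterior Dirichlet(10/3, 5/4, 11/4, 11/3)
obs 4: x=0 → posterior Dirichlet(13/3, 5/4, 11/4, 11/3)
obs 5: x=1 → posterior Dirichlet(13/3, 9/4, 11/4, 11/3)
obs 6: x=0 → posterior Dirichlet(16/3, 9/4, 11/4, 11/3)
obs 7: x=3 → posterior Dirichlet(16/3, 9/4, 11/4, 14/3)
obs 8: x=0 → posterior Dirichlet(19/3, 9/4, 11/4, 14/3)
obs 9: x=2 → posterior Dirichlet(19/3, 9/4, 15/4, 14/3)
obs 10: x=1 → posterior Dirichlet(19/3, 13/4, 15/4, 14/3)
obs 11: x=3 → posterior Dirichlet(19/3, 13/4, 15/4, 17/3)
obs 12: x=0 → posterior Dirichlet(22/3, 13/4, 15/4, 17/3)
obs 13: x=1 → posterior Dirichlet(22/3, 17/4, 15/4, 17/3)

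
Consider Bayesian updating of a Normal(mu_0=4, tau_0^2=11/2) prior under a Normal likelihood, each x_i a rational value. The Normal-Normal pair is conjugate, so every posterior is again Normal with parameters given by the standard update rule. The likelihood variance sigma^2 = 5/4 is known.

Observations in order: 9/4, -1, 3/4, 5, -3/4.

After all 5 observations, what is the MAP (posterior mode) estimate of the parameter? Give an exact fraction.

63/46

obs 1: x=9/4 → posterior Normal(139/54, 55/54)
obs 2: x=-1 → posterior Normal(95/98, 55/98)
obs 3: x=3/4 → posterior Normal(64/71, 55/142)
obs 4: x=5 → posterior Normal(58/31, 55/186)
obs 5: x=-3/4 → posterior Normal(63/46, 11/46)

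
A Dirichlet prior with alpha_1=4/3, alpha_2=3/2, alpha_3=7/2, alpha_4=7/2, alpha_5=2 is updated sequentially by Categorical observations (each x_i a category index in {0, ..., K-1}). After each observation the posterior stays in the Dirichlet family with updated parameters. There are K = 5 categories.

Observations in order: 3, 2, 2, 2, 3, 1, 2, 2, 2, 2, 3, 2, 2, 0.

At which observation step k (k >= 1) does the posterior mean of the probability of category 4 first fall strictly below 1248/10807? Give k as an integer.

k = 6

obs 1: x=3 → posterior Dirichlet(4/3, 3/2, 7/2, 9/2, 2)
obs 2: x=2 → posterior Dirichlet(4/3, 3/2, 9/2, 9/2, 2)
obs 3: x=2 → posterior Dirichlet(4/3, 3/2, 11/2, 9/2, 2)
obs 4: x=2 → posterior Dirichlet(4/3, 3/2, 13/2, 9/2, 2)
obs 5: x=3 → posterior Dirichlet(4/3, 3/2, 13/2, 11/2, 2)
obs 6: x=1 → posterior Dirichlet(4/3, 5/2, 13/2, 11/2, 2)
obs 7: x=2 → posterior Dirichlet(4/3, 5/2, 15/2, 11/2, 2)
obs 8: x=2 → posterior Dirichlet(4/3, 5/2, 17/2, 11/2, 2)
obs 9: x=2 → posterior Dirichlet(4/3, 5/2, 19/2, 11/2, 2)
obs 10: x=2 → posterior Dirichlet(4/3, 5/2, 21/2, 11/2, 2)
obs 11: x=3 → posterior Dirichlet(4/3, 5/2, 21/2, 13/2, 2)
obs 12: x=2 → posterior Dirichlet(4/3, 5/2, 23/2, 13/2, 2)
obs 13: x=2 → posterior Dirichlet(4/3, 5/2, 25/2, 13/2, 2)
obs 14: x=0 → posterior Dirichlet(7/3, 5/2, 25/2, 13/2, 2)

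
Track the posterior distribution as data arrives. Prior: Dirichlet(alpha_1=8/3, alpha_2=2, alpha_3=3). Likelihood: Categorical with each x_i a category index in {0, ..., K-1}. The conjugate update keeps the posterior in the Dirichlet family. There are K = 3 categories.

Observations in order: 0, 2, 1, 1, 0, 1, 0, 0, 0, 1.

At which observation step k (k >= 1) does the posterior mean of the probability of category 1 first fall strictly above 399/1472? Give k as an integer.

obs 1: x=0 → posterior Dirichlet(11/3, 2, 3)
obs 2: x=2 → posterior Dirichlet(11/3, 2, 4)
obs 3: x=1 → posterior Dirichlet(11/3, 3, 4)
obs 4: x=1 → posterior Dirichlet(11/3, 4, 4)
obs 5: x=0 → posterior Dirichlet(14/3, 4, 4)
obs 6: x=1 → posterior Dirichlet(14/3, 5, 4)
obs 7: x=0 → posterior Dirichlet(17/3, 5, 4)
obs 8: x=0 → posterior Dirichlet(20/3, 5, 4)
obs 9: x=0 → posterior Dirichlet(23/3, 5, 4)
obs 10: x=1 → posterior Dirichlet(23/3, 6, 4)

k = 3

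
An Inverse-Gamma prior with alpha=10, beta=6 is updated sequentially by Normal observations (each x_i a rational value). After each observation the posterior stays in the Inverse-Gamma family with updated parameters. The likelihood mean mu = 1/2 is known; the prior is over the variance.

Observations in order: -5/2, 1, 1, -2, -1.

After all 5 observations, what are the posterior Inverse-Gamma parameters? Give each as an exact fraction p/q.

obs 1: x=-5/2 → posterior Inverse-Gamma(21/2, 21/2)
obs 2: x=1 → posterior Inverse-Gamma(11, 85/8)
obs 3: x=1 → posterior Inverse-Gamma(23/2, 43/4)
obs 4: x=-2 → posterior Inverse-Gamma(12, 111/8)
obs 5: x=-1 → posterior Inverse-Gamma(25/2, 15)

alpha=25/2, beta=15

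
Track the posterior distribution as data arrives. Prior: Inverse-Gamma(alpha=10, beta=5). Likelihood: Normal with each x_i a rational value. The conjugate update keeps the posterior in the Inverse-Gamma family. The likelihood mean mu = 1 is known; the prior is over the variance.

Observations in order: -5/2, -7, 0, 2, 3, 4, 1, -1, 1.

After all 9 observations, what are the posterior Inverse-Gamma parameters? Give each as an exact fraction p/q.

alpha=29/2, beta=421/8

obs 1: x=-5/2 → posterior Inverse-Gamma(21/2, 89/8)
obs 2: x=-7 → posterior Inverse-Gamma(11, 345/8)
obs 3: x=0 → posterior Inverse-Gamma(23/2, 349/8)
obs 4: x=2 → posterior Inverse-Gamma(12, 353/8)
obs 5: x=3 → posterior Inverse-Gamma(25/2, 369/8)
obs 6: x=4 → posterior Inverse-Gamma(13, 405/8)
obs 7: x=1 → posterior Inverse-Gamma(27/2, 405/8)
obs 8: x=-1 → posterior Inverse-Gamma(14, 421/8)
obs 9: x=1 → posterior Inverse-Gamma(29/2, 421/8)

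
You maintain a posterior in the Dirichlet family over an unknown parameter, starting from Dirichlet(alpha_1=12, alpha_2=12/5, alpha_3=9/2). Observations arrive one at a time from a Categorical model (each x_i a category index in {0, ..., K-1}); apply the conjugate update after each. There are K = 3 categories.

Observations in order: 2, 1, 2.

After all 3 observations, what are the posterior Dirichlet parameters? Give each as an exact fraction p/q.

obs 1: x=2 → posterior Dirichlet(12, 12/5, 11/2)
obs 2: x=1 → posterior Dirichlet(12, 17/5, 11/2)
obs 3: x=2 → posterior Dirichlet(12, 17/5, 13/2)

alpha_1=12, alpha_2=17/5, alpha_3=13/2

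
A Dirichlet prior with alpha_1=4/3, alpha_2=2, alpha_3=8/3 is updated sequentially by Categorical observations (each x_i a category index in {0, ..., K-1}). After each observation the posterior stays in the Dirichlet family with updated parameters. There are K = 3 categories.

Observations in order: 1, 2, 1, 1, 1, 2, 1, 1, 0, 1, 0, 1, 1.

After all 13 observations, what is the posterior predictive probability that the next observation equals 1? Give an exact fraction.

obs 1: x=1 → posterior Dirichlet(4/3, 3, 8/3)
obs 2: x=2 → posterior Dirichlet(4/3, 3, 11/3)
obs 3: x=1 → posterior Dirichlet(4/3, 4, 11/3)
obs 4: x=1 → posterior Dirichlet(4/3, 5, 11/3)
obs 5: x=1 → posterior Dirichlet(4/3, 6, 11/3)
obs 6: x=2 → posterior Dirichlet(4/3, 6, 14/3)
obs 7: x=1 → posterior Dirichlet(4/3, 7, 14/3)
obs 8: x=1 → posterior Dirichlet(4/3, 8, 14/3)
obs 9: x=0 → posterior Dirichlet(7/3, 8, 14/3)
obs 10: x=1 → posterior Dirichlet(7/3, 9, 14/3)
obs 11: x=0 → posterior Dirichlet(10/3, 9, 14/3)
obs 12: x=1 → posterior Dirichlet(10/3, 10, 14/3)
obs 13: x=1 → posterior Dirichlet(10/3, 11, 14/3)

11/19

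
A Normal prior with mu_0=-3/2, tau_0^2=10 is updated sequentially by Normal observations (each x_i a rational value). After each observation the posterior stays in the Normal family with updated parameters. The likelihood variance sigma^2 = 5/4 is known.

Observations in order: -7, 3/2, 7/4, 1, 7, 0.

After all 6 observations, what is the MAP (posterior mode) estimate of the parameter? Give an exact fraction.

65/98

obs 1: x=-7 → posterior Normal(-115/18, 10/9)
obs 2: x=3/2 → posterior Normal(-91/34, 10/17)
obs 3: x=7/4 → posterior Normal(-63/50, 2/5)
obs 4: x=1 → posterior Normal(-47/66, 10/33)
obs 5: x=7 → posterior Normal(65/82, 10/41)
obs 6: x=0 → posterior Normal(65/98, 10/49)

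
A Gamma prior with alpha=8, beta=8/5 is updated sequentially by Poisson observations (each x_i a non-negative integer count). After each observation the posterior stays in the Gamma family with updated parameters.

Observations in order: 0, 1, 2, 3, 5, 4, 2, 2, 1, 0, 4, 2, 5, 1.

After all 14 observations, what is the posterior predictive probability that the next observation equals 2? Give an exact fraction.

obs 1: x=0 → posterior Gamma(8, 13/5)
obs 2: x=1 → posterior Gamma(9, 18/5)
obs 3: x=2 → posterior Gamma(11, 23/5)
obs 4: x=3 → posterior Gamma(14, 28/5)
obs 5: x=5 → posterior Gamma(19, 33/5)
obs 6: x=4 → posterior Gamma(23, 38/5)
obs 7: x=2 → posterior Gamma(25, 43/5)
obs 8: x=2 → posterior Gamma(27, 48/5)
obs 9: x=1 → posterior Gamma(28, 53/5)
obs 10: x=0 → posterior Gamma(28, 58/5)
obs 11: x=4 → posterior Gamma(32, 63/5)
obs 12: x=2 → posterior Gamma(34, 68/5)
obs 13: x=5 → posterior Gamma(39, 73/5)
obs 14: x=1 → posterior Gamma(40, 78/5)

98977839255627671377792213062513780333568288861085450646503339689904185540608000/399282135658682469334331901689876886678820965774126540592961885129481494196023689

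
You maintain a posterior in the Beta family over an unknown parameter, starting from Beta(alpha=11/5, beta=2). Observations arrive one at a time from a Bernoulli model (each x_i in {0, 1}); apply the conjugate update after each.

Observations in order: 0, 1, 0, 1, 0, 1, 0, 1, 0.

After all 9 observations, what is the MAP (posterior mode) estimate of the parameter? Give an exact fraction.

obs 1: x=0 → posterior Beta(11/5, 3)
obs 2: x=1 → posterior Beta(16/5, 3)
obs 3: x=0 → posterior Beta(16/5, 4)
obs 4: x=1 → posterior Beta(21/5, 4)
obs 5: x=0 → posterior Beta(21/5, 5)
obs 6: x=1 → posterior Beta(26/5, 5)
obs 7: x=0 → posterior Beta(26/5, 6)
obs 8: x=1 → posterior Beta(31/5, 6)
obs 9: x=0 → posterior Beta(31/5, 7)

13/28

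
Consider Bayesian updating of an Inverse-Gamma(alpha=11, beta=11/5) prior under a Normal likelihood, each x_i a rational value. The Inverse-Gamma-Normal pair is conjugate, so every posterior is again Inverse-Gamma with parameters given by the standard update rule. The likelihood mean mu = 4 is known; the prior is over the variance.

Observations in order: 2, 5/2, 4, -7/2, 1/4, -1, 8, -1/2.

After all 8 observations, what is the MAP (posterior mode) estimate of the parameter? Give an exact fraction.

obs 1: x=2 → posterior Inverse-Gamma(23/2, 21/5)
obs 2: x=5/2 → posterior Inverse-Gamma(12, 213/40)
obs 3: x=4 → posterior Inverse-Gamma(25/2, 213/40)
obs 4: x=-7/2 → posterior Inverse-Gamma(13, 669/20)
obs 5: x=1/4 → posterior Inverse-Gamma(27/2, 6477/160)
obs 6: x=-1 → posterior Inverse-Gamma(14, 8477/160)
obs 7: x=8 → posterior Inverse-Gamma(29/2, 9757/160)
obs 8: x=-1/2 → posterior Inverse-Gamma(15, 11377/160)

11377/2560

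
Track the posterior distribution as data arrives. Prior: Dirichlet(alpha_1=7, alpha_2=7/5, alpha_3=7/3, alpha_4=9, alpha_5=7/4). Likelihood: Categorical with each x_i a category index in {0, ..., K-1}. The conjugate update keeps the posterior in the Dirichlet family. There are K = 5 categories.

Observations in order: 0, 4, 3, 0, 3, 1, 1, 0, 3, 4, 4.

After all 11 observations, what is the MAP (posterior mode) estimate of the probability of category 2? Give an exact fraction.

obs 1: x=0 → posterior Dirichlet(8, 7/5, 7/3, 9, 7/4)
obs 2: x=4 → posterior Dirichlet(8, 7/5, 7/3, 9, 11/4)
obs 3: x=3 → posterior Dirichlet(8, 7/5, 7/3, 10, 11/4)
obs 4: x=0 → posterior Dirichlet(9, 7/5, 7/3, 10, 11/4)
obs 5: x=3 → posterior Dirichlet(9, 7/5, 7/3, 11, 11/4)
obs 6: x=1 → posterior Dirichlet(9, 12/5, 7/3, 11, 11/4)
obs 7: x=1 → posterior Dirichlet(9, 17/5, 7/3, 11, 11/4)
obs 8: x=0 → posterior Dirichlet(10, 17/5, 7/3, 11, 11/4)
obs 9: x=3 → posterior Dirichlet(10, 17/5, 7/3, 12, 11/4)
obs 10: x=4 → posterior Dirichlet(10, 17/5, 7/3, 12, 15/4)
obs 11: x=4 → posterior Dirichlet(10, 17/5, 7/3, 12, 19/4)

80/1649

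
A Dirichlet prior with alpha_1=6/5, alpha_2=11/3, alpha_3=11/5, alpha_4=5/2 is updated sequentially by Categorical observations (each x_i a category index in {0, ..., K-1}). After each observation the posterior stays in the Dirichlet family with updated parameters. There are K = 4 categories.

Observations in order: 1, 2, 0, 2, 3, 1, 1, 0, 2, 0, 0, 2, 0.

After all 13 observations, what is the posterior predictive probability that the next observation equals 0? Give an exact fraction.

186/677

obs 1: x=1 → posterior Dirichlet(6/5, 14/3, 11/5, 5/2)
obs 2: x=2 → posterior Dirichlet(6/5, 14/3, 16/5, 5/2)
obs 3: x=0 → posterior Dirichlet(11/5, 14/3, 16/5, 5/2)
obs 4: x=2 → posterior Dirichlet(11/5, 14/3, 21/5, 5/2)
obs 5: x=3 → posterior Dirichlet(11/5, 14/3, 21/5, 7/2)
obs 6: x=1 → posterior Dirichlet(11/5, 17/3, 21/5, 7/2)
obs 7: x=1 → posterior Dirichlet(11/5, 20/3, 21/5, 7/2)
obs 8: x=0 → posterior Dirichlet(16/5, 20/3, 21/5, 7/2)
obs 9: x=2 → posterior Dirichlet(16/5, 20/3, 26/5, 7/2)
obs 10: x=0 → posterior Dirichlet(21/5, 20/3, 26/5, 7/2)
obs 11: x=0 → posterior Dirichlet(26/5, 20/3, 26/5, 7/2)
obs 12: x=2 → posterior Dirichlet(26/5, 20/3, 31/5, 7/2)
obs 13: x=0 → posterior Dirichlet(31/5, 20/3, 31/5, 7/2)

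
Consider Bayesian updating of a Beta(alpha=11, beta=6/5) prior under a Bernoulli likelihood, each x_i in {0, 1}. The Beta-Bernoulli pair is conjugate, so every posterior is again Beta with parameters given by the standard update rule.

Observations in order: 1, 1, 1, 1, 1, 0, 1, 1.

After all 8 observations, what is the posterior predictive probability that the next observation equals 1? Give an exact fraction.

90/101

obs 1: x=1 → posterior Beta(12, 6/5)
obs 2: x=1 → posterior Beta(13, 6/5)
obs 3: x=1 → posterior Beta(14, 6/5)
obs 4: x=1 → posterior Beta(15, 6/5)
obs 5: x=1 → posterior Beta(16, 6/5)
obs 6: x=0 → posterior Beta(16, 11/5)
obs 7: x=1 → posterior Beta(17, 11/5)
obs 8: x=1 → posterior Beta(18, 11/5)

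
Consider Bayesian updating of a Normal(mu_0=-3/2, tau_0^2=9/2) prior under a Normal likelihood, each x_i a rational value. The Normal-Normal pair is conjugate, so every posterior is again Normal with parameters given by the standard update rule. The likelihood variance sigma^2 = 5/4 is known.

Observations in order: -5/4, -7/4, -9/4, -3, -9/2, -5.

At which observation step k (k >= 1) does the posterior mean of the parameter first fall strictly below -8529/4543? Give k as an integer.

k = 4

obs 1: x=-5/4 → posterior Normal(-30/23, 45/46)
obs 2: x=-7/4 → posterior Normal(-3/2, 45/82)
obs 3: x=-9/4 → posterior Normal(-102/59, 45/118)
obs 4: x=-3 → posterior Normal(-156/77, 45/154)
obs 5: x=-9/2 → posterior Normal(-237/95, 9/38)
obs 6: x=-5 → posterior Normal(-327/113, 45/226)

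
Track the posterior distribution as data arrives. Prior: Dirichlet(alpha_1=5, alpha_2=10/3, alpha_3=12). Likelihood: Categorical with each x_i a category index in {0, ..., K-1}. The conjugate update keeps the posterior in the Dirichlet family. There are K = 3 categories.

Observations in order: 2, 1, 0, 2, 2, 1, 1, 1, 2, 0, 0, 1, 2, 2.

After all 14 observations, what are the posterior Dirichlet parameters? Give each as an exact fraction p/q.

obs 1: x=2 → posterior Dirichlet(5, 10/3, 13)
obs 2: x=1 → posterior Dirichlet(5, 13/3, 13)
obs 3: x=0 → posterior Dirichlet(6, 13/3, 13)
obs 4: x=2 → posterior Dirichlet(6, 13/3, 14)
obs 5: x=2 → posterior Dirichlet(6, 13/3, 15)
obs 6: x=1 → posterior Dirichlet(6, 16/3, 15)
obs 7: x=1 → posterior Dirichlet(6, 19/3, 15)
obs 8: x=1 → posterior Dirichlet(6, 22/3, 15)
obs 9: x=2 → posterior Dirichlet(6, 22/3, 16)
obs 10: x=0 → posterior Dirichlet(7, 22/3, 16)
obs 11: x=0 → posterior Dirichlet(8, 22/3, 16)
obs 12: x=1 → posterior Dirichlet(8, 25/3, 16)
obs 13: x=2 → posterior Dirichlet(8, 25/3, 17)
obs 14: x=2 → posterior Dirichlet(8, 25/3, 18)

alpha_1=8, alpha_2=25/3, alpha_3=18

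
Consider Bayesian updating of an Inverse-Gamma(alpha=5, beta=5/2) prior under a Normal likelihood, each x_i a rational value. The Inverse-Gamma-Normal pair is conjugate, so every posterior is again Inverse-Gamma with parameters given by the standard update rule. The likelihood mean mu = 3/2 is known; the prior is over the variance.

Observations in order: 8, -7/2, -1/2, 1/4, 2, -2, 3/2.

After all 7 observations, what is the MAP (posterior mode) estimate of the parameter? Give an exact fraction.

1445/304

obs 1: x=8 → posterior Inverse-Gamma(11/2, 189/8)
obs 2: x=-7/2 → posterior Inverse-Gamma(6, 289/8)
obs 3: x=-1/2 → posterior Inverse-Gamma(13/2, 305/8)
obs 4: x=1/4 → posterior Inverse-Gamma(7, 1245/32)
obs 5: x=2 → posterior Inverse-Gamma(15/2, 1249/32)
obs 6: x=-2 → posterior Inverse-Gamma(8, 1445/32)
obs 7: x=3/2 → posterior Inverse-Gamma(17/2, 1445/32)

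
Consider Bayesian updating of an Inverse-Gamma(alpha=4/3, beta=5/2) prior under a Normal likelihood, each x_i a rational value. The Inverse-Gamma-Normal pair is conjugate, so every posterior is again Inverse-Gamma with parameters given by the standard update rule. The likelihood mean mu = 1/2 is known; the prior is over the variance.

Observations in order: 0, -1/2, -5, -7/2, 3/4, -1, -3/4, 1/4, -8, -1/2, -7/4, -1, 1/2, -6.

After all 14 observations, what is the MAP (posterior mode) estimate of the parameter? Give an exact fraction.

2151/224

obs 1: x=0 → posterior Inverse-Gamma(11/6, 21/8)
obs 2: x=-1/2 → posterior Inverse-Gamma(7/3, 25/8)
obs 3: x=-5 → posterior Inverse-Gamma(17/6, 73/4)
obs 4: x=-7/2 → posterior Inverse-Gamma(10/3, 105/4)
obs 5: x=3/4 → posterior Inverse-Gamma(23/6, 841/32)
obs 6: x=-1 → posterior Inverse-Gamma(13/3, 877/32)
obs 7: x=-3/4 → posterior Inverse-Gamma(29/6, 451/16)
obs 8: x=1/4 → posterior Inverse-Gamma(16/3, 903/32)
obs 9: x=-8 → posterior Inverse-Gamma(35/6, 2059/32)
obs 10: x=-1/2 → posterior Inverse-Gamma(19/3, 2075/32)
obs 11: x=-7/4 → posterior Inverse-Gamma(41/6, 539/8)
obs 12: x=-1 → posterior Inverse-Gamma(22/3, 137/2)
obs 13: x=1/2 → posterior Inverse-Gamma(47/6, 137/2)
obs 14: x=-6 → posterior Inverse-Gamma(25/3, 717/8)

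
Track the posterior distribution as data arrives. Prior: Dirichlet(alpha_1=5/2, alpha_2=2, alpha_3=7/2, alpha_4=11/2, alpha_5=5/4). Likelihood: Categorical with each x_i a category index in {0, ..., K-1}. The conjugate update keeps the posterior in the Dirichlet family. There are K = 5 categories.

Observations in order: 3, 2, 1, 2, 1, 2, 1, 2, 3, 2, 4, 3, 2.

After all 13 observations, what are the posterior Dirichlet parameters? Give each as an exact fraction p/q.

alpha_1=5/2, alpha_2=5, alpha_3=19/2, alpha_4=17/2, alpha_5=9/4

obs 1: x=3 → posterior Dirichlet(5/2, 2, 7/2, 13/2, 5/4)
obs 2: x=2 → posterior Dirichlet(5/2, 2, 9/2, 13/2, 5/4)
obs 3: x=1 → posterior Dirichlet(5/2, 3, 9/2, 13/2, 5/4)
obs 4: x=2 → posterior Dirichlet(5/2, 3, 11/2, 13/2, 5/4)
obs 5: x=1 → posterior Dirichlet(5/2, 4, 11/2, 13/2, 5/4)
obs 6: x=2 → posterior Dirichlet(5/2, 4, 13/2, 13/2, 5/4)
obs 7: x=1 → posterior Dirichlet(5/2, 5, 13/2, 13/2, 5/4)
obs 8: x=2 → posterior Dirichlet(5/2, 5, 15/2, 13/2, 5/4)
obs 9: x=3 → posterior Dirichlet(5/2, 5, 15/2, 15/2, 5/4)
obs 10: x=2 → posterior Dirichlet(5/2, 5, 17/2, 15/2, 5/4)
obs 11: x=4 → posterior Dirichlet(5/2, 5, 17/2, 15/2, 9/4)
obs 12: x=3 → posterior Dirichlet(5/2, 5, 17/2, 17/2, 9/4)
obs 13: x=2 → posterior Dirichlet(5/2, 5, 19/2, 17/2, 9/4)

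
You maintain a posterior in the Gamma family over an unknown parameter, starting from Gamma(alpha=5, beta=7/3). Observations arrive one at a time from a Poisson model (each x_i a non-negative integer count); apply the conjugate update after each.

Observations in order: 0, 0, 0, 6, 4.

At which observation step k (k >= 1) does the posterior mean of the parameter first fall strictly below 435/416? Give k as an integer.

obs 1: x=0 → posterior Gamma(5, 10/3)
obs 2: x=0 → posterior Gamma(5, 13/3)
obs 3: x=0 → posterior Gamma(5, 16/3)
obs 4: x=6 → posterior Gamma(11, 19/3)
obs 5: x=4 → posterior Gamma(15, 22/3)

k = 3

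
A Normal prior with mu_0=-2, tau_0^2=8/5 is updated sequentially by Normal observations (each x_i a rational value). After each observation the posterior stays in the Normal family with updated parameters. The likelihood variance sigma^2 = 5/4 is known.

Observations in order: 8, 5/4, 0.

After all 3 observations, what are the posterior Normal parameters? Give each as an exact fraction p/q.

mu_0=246/121, tau_0^2=40/121

obs 1: x=8 → posterior Normal(206/57, 40/57)
obs 2: x=5/4 → posterior Normal(246/89, 40/89)
obs 3: x=0 → posterior Normal(246/121, 40/121)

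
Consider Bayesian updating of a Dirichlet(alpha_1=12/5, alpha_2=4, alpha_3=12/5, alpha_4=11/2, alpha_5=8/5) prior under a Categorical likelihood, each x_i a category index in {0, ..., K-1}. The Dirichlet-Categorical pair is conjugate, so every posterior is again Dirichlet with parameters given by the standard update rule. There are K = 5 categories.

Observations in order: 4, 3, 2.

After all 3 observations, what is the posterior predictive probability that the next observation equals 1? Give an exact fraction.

40/189

obs 1: x=4 → posterior Dirichlet(12/5, 4, 12/5, 11/2, 13/5)
obs 2: x=3 → posterior Dirichlet(12/5, 4, 12/5, 13/2, 13/5)
obs 3: x=2 → posterior Dirichlet(12/5, 4, 17/5, 13/2, 13/5)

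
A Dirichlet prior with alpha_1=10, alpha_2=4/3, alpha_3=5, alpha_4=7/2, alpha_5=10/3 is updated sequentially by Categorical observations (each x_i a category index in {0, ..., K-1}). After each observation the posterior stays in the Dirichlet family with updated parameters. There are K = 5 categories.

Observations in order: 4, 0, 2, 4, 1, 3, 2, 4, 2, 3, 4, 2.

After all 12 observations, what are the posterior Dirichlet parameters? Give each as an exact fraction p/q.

alpha_1=11, alpha_2=7/3, alpha_3=9, alpha_4=11/2, alpha_5=22/3

obs 1: x=4 → posterior Dirichlet(10, 4/3, 5, 7/2, 13/3)
obs 2: x=0 → posterior Dirichlet(11, 4/3, 5, 7/2, 13/3)
obs 3: x=2 → posterior Dirichlet(11, 4/3, 6, 7/2, 13/3)
obs 4: x=4 → posterior Dirichlet(11, 4/3, 6, 7/2, 16/3)
obs 5: x=1 → posterior Dirichlet(11, 7/3, 6, 7/2, 16/3)
obs 6: x=3 → posterior Dirichlet(11, 7/3, 6, 9/2, 16/3)
obs 7: x=2 → posterior Dirichlet(11, 7/3, 7, 9/2, 16/3)
obs 8: x=4 → posterior Dirichlet(11, 7/3, 7, 9/2, 19/3)
obs 9: x=2 → posterior Dirichlet(11, 7/3, 8, 9/2, 19/3)
obs 10: x=3 → posterior Dirichlet(11, 7/3, 8, 11/2, 19/3)
obs 11: x=4 → posterior Dirichlet(11, 7/3, 8, 11/2, 22/3)
obs 12: x=2 → posterior Dirichlet(11, 7/3, 9, 11/2, 22/3)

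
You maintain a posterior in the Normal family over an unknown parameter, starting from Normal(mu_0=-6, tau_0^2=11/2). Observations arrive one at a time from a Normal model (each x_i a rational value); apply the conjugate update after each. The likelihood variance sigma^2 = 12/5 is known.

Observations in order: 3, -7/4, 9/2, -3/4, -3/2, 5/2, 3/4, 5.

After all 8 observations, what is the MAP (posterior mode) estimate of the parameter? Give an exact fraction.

obs 1: x=3 → posterior Normal(21/79, 132/79)
obs 2: x=-7/4 → posterior Normal(-301/536, 66/67)
obs 3: x=9/2 → posterior Normal(689/756, 44/63)
obs 4: x=-3/4 → posterior Normal(131/244, 33/61)
obs 5: x=-3/2 → posterior Normal(97/598, 132/299)
obs 6: x=5/2 → posterior Normal(31/59, 22/59)
obs 7: x=3/4 → posterior Normal(909/1636, 132/409)
obs 8: x=5 → posterior Normal(2009/1856, 33/116)

2009/1856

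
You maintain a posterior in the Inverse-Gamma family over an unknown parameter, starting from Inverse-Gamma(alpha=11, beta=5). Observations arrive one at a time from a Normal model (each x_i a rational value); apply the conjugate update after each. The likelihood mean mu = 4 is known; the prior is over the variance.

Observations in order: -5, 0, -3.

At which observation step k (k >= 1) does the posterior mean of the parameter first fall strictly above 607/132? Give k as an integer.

k = 2

obs 1: x=-5 → posterior Inverse-Gamma(23/2, 91/2)
obs 2: x=0 → posterior Inverse-Gamma(12, 107/2)
obs 3: x=-3 → posterior Inverse-Gamma(25/2, 78)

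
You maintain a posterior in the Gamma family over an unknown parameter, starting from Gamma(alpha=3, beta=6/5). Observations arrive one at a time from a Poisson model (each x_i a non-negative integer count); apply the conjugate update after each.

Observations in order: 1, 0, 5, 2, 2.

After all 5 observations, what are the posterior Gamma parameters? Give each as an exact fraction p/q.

obs 1: x=1 → posterior Gamma(4, 11/5)
obs 2: x=0 → posterior Gamma(4, 16/5)
obs 3: x=5 → posterior Gamma(9, 21/5)
obs 4: x=2 → posterior Gamma(11, 26/5)
obs 5: x=2 → posterior Gamma(13, 31/5)

alpha=13, beta=31/5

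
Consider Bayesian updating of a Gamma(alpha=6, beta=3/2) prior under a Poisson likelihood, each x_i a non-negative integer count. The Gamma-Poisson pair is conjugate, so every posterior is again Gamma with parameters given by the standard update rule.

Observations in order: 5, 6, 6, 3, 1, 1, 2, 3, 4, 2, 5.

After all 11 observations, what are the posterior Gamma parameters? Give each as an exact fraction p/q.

alpha=44, beta=25/2

obs 1: x=5 → posterior Gamma(11, 5/2)
obs 2: x=6 → posterior Gamma(17, 7/2)
obs 3: x=6 → posterior Gamma(23, 9/2)
obs 4: x=3 → posterior Gamma(26, 11/2)
obs 5: x=1 → posterior Gamma(27, 13/2)
obs 6: x=1 → posterior Gamma(28, 15/2)
obs 7: x=2 → posterior Gamma(30, 17/2)
obs 8: x=3 → posterior Gamma(33, 19/2)
obs 9: x=4 → posterior Gamma(37, 21/2)
obs 10: x=2 → posterior Gamma(39, 23/2)
obs 11: x=5 → posterior Gamma(44, 25/2)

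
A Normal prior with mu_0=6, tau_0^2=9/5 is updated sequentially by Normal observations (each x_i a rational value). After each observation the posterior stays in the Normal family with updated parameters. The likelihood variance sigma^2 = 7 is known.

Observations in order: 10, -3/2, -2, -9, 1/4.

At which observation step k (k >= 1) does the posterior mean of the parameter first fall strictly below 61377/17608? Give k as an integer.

obs 1: x=10 → posterior Normal(75/11, 63/44)
obs 2: x=-3/2 → posterior Normal(573/106, 63/53)
obs 3: x=-2 → posterior Normal(537/124, 63/62)
obs 4: x=-9 → posterior Normal(375/142, 63/71)
obs 5: x=1/4 → posterior Normal(759/320, 63/80)

k = 4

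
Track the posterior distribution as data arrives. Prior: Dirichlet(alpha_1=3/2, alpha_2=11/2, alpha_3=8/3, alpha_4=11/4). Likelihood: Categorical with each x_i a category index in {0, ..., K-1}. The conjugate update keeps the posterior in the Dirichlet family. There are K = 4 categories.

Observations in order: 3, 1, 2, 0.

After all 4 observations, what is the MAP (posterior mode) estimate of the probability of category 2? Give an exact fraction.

32/149

obs 1: x=3 → posterior Dirichlet(3/2, 11/2, 8/3, 15/4)
obs 2: x=1 → posterior Dirichlet(3/2, 13/2, 8/3, 15/4)
obs 3: x=2 → posterior Dirichlet(3/2, 13/2, 11/3, 15/4)
obs 4: x=0 → posterior Dirichlet(5/2, 13/2, 11/3, 15/4)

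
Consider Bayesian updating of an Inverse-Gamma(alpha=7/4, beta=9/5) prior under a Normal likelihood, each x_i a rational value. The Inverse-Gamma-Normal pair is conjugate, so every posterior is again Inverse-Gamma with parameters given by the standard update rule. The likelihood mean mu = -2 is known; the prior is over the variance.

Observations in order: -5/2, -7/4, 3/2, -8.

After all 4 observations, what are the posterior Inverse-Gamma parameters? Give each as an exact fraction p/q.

alpha=15/4, beta=4173/160

obs 1: x=-5/2 → posterior Inverse-Gamma(9/4, 77/40)
obs 2: x=-7/4 → posterior Inverse-Gamma(11/4, 313/160)
obs 3: x=3/2 → posterior Inverse-Gamma(13/4, 1293/160)
obs 4: x=-8 → posterior Inverse-Gamma(15/4, 4173/160)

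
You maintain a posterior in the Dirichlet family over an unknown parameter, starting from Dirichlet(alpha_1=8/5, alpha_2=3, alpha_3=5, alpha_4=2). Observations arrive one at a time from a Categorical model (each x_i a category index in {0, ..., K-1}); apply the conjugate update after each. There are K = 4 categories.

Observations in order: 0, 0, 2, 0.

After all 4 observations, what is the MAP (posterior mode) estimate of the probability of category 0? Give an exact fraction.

obs 1: x=0 → posterior Dirichlet(13/5, 3, 5, 2)
obs 2: x=0 → posterior Dirichlet(18/5, 3, 5, 2)
obs 3: x=2 → posterior Dirichlet(18/5, 3, 6, 2)
obs 4: x=0 → posterior Dirichlet(23/5, 3, 6, 2)

9/29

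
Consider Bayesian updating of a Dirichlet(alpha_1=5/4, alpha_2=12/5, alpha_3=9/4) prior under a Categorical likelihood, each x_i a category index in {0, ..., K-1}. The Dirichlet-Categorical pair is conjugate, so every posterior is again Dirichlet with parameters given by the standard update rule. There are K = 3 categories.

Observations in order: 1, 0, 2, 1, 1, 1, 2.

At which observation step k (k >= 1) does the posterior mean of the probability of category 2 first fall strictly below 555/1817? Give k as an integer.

k = 2

obs 1: x=1 → posterior Dirichlet(5/4, 17/5, 9/4)
obs 2: x=0 → posterior Dirichlet(9/4, 17/5, 9/4)
obs 3: x=2 → posterior Dirichlet(9/4, 17/5, 13/4)
obs 4: x=1 → posterior Dirichlet(9/4, 22/5, 13/4)
obs 5: x=1 → posterior Dirichlet(9/4, 27/5, 13/4)
obs 6: x=1 → posterior Dirichlet(9/4, 32/5, 13/4)
obs 7: x=2 → posterior Dirichlet(9/4, 32/5, 17/4)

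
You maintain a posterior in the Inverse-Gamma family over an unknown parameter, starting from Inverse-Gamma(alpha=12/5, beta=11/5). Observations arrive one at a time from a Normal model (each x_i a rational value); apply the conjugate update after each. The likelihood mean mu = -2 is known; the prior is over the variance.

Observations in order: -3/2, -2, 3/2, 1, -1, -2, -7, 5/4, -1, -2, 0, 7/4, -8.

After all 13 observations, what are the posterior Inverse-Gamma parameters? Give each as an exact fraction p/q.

alpha=89/10, beta=4701/80

obs 1: x=-3/2 → posterior Inverse-Gamma(29/10, 93/40)
obs 2: x=-2 → posterior Inverse-Gamma(17/5, 93/40)
obs 3: x=3/2 → posterior Inverse-Gamma(39/10, 169/20)
obs 4: x=1 → posterior Inverse-Gamma(22/5, 259/20)
obs 5: x=-1 → posterior Inverse-Gamma(49/10, 269/20)
obs 6: x=-2 → posterior Inverse-Gamma(27/5, 269/20)
obs 7: x=-7 → posterior Inverse-Gamma(59/10, 519/20)
obs 8: x=5/4 → posterior Inverse-Gamma(32/5, 4997/160)
obs 9: x=-1 → posterior Inverse-Gamma(69/10, 5077/160)
obs 10: x=-2 → posterior Inverse-Gamma(37/5, 5077/160)
obs 11: x=0 → posterior Inverse-Gamma(79/10, 5397/160)
obs 12: x=7/4 → posterior Inverse-Gamma(42/5, 3261/80)
obs 13: x=-8 → posterior Inverse-Gamma(89/10, 4701/80)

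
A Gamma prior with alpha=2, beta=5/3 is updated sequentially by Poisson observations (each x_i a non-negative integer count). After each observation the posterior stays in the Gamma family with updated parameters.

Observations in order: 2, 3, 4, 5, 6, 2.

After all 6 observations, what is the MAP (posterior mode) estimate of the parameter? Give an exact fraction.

3

obs 1: x=2 → posterior Gamma(4, 8/3)
obs 2: x=3 → posterior Gamma(7, 11/3)
obs 3: x=4 → posterior Gamma(11, 14/3)
obs 4: x=5 → posterior Gamma(16, 17/3)
obs 5: x=6 → posterior Gamma(22, 20/3)
obs 6: x=2 → posterior Gamma(24, 23/3)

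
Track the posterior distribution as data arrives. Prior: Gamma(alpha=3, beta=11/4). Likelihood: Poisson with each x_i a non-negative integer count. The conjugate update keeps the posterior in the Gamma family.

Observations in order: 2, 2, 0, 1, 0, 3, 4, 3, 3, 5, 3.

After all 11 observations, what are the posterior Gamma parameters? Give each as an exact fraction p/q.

alpha=29, beta=55/4

obs 1: x=2 → posterior Gamma(5, 15/4)
obs 2: x=2 → posterior Gamma(7, 19/4)
obs 3: x=0 → posterior Gamma(7, 23/4)
obs 4: x=1 → posterior Gamma(8, 27/4)
obs 5: x=0 → posterior Gamma(8, 31/4)
obs 6: x=3 → posterior Gamma(11, 35/4)
obs 7: x=4 → posterior Gamma(15, 39/4)
obs 8: x=3 → posterior Gamma(18, 43/4)
obs 9: x=3 → posterior Gamma(21, 47/4)
obs 10: x=5 → posterior Gamma(26, 51/4)
obs 11: x=3 → posterior Gamma(29, 55/4)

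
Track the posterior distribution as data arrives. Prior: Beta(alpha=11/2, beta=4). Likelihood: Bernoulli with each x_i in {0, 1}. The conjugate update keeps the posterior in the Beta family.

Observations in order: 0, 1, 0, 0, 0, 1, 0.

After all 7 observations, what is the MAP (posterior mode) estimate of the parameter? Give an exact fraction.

13/29

obs 1: x=0 → posterior Beta(11/2, 5)
obs 2: x=1 → posterior Beta(13/2, 5)
obs 3: x=0 → posterior Beta(13/2, 6)
obs 4: x=0 → posterior Beta(13/2, 7)
obs 5: x=0 → posterior Beta(13/2, 8)
obs 6: x=1 → posterior Beta(15/2, 8)
obs 7: x=0 → posterior Beta(15/2, 9)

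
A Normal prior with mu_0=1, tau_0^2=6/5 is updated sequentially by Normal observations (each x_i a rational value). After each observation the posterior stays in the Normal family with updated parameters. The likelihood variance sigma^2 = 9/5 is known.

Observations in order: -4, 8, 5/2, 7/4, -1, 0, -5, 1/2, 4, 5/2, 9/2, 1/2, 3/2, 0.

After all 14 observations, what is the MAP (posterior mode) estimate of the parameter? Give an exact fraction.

69/62

obs 1: x=-4 → posterior Normal(-1, 18/25)
obs 2: x=8 → posterior Normal(11/7, 18/35)
obs 3: x=5/2 → posterior Normal(16/9, 2/5)
obs 4: x=7/4 → posterior Normal(39/22, 18/55)
obs 5: x=-1 → posterior Normal(35/26, 18/65)
obs 6: x=0 → posterior Normal(7/6, 6/25)
obs 7: x=-5 → posterior Normal(15/34, 18/85)
obs 8: x=1/2 → posterior Normal(17/38, 18/95)
obs 9: x=4 → posterior Normal(11/14, 6/35)
obs 10: x=5/2 → posterior Normal(43/46, 18/115)
obs 11: x=9/2 → posterior Normal(61/50, 18/125)
obs 12: x=1/2 → posterior Normal(7/6, 2/15)
obs 13: x=3/2 → posterior Normal(69/58, 18/145)
obs 14: x=0 → posterior Normal(69/62, 18/155)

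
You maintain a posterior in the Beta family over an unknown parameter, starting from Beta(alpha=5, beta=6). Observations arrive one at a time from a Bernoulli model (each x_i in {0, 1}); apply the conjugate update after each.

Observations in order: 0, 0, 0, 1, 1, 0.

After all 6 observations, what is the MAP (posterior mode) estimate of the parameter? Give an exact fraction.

obs 1: x=0 → posterior Beta(5, 7)
obs 2: x=0 → posterior Beta(5, 8)
obs 3: x=0 → posterior Beta(5, 9)
obs 4: x=1 → posterior Beta(6, 9)
obs 5: x=1 → posterior Beta(7, 9)
obs 6: x=0 → posterior Beta(7, 10)

2/5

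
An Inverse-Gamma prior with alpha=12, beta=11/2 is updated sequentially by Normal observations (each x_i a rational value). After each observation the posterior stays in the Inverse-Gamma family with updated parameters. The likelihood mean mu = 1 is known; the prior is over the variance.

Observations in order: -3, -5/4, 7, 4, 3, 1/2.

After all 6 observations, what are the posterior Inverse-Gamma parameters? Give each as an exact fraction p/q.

alpha=15, beta=1301/32

obs 1: x=-3 → posterior Inverse-Gamma(25/2, 27/2)
obs 2: x=-5/4 → posterior Inverse-Gamma(13, 513/32)
obs 3: x=7 → posterior Inverse-Gamma(27/2, 1089/32)
obs 4: x=4 → posterior Inverse-Gamma(14, 1233/32)
obs 5: x=3 → posterior Inverse-Gamma(29/2, 1297/32)
obs 6: x=1/2 → posterior Inverse-Gamma(15, 1301/32)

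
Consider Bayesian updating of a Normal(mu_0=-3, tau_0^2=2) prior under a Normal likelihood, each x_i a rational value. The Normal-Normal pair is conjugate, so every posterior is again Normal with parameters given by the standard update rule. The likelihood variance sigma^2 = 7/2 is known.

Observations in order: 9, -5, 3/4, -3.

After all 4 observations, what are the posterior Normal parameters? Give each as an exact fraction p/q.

mu_0=-14/23, tau_0^2=14/23

obs 1: x=9 → posterior Normal(15/11, 14/11)
obs 2: x=-5 → posterior Normal(-1/3, 14/15)
obs 3: x=3/4 → posterior Normal(-2/19, 14/19)
obs 4: x=-3 → posterior Normal(-14/23, 14/23)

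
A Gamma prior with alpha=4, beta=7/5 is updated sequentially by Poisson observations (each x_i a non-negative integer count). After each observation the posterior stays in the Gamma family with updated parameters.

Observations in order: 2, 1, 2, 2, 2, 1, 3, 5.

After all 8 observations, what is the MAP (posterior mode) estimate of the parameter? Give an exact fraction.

obs 1: x=2 → posterior Gamma(6, 12/5)
obs 2: x=1 → posterior Gamma(7, 17/5)
obs 3: x=2 → posterior Gamma(9, 22/5)
obs 4: x=2 → posterior Gamma(11, 27/5)
obs 5: x=2 → posterior Gamma(13, 32/5)
obs 6: x=1 → posterior Gamma(14, 37/5)
obs 7: x=3 → posterior Gamma(17, 42/5)
obs 8: x=5 → posterior Gamma(22, 47/5)

105/47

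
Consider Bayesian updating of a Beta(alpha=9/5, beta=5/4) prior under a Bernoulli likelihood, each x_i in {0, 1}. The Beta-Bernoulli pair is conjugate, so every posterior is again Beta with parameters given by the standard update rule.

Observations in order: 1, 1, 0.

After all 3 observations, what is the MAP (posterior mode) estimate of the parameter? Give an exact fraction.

obs 1: x=1 → posterior Beta(14/5, 5/4)
obs 2: x=1 → posterior Beta(19/5, 5/4)
obs 3: x=0 → posterior Beta(19/5, 9/4)

56/81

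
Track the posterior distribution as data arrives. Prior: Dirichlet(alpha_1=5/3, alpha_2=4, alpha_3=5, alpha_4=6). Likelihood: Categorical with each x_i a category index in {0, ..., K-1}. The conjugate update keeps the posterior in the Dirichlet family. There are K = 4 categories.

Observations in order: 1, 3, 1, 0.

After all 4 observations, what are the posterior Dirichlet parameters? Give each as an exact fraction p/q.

obs 1: x=1 → posterior Dirichlet(5/3, 5, 5, 6)
obs 2: x=3 → posterior Dirichlet(5/3, 5, 5, 7)
obs 3: x=1 → posterior Dirichlet(5/3, 6, 5, 7)
obs 4: x=0 → posterior Dirichlet(8/3, 6, 5, 7)

alpha_1=8/3, alpha_2=6, alpha_3=5, alpha_4=7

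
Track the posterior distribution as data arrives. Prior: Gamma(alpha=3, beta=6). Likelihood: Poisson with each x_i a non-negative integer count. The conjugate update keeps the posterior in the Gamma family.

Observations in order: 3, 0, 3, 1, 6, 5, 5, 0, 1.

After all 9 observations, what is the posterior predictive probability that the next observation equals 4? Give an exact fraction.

obs 1: x=3 → posterior Gamma(6, 7)
obs 2: x=0 → posterior Gamma(6, 8)
obs 3: x=3 → posterior Gamma(9, 9)
obs 4: x=1 → posterior Gamma(10, 10)
obs 5: x=6 → posterior Gamma(16, 11)
obs 6: x=5 → posterior Gamma(21, 12)
obs 7: x=5 → posterior Gamma(26, 13)
obs 8: x=0 → posterior Gamma(26, 14)
obs 9: x=1 → posterior Gamma(27, 15)

1557018600971018783748149871826171875/21267647932558653966460912964485513216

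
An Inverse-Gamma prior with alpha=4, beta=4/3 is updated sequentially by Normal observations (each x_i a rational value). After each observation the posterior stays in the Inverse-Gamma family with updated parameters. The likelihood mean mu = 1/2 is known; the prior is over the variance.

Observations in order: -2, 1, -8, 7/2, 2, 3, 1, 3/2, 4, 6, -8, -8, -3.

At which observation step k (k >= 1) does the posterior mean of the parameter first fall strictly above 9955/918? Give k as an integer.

k = 11

obs 1: x=-2 → posterior Inverse-Gamma(9/2, 107/24)
obs 2: x=1 → posterior Inverse-Gamma(5, 55/12)
obs 3: x=-8 → posterior Inverse-Gamma(11/2, 977/24)
obs 4: x=7/2 → posterior Inverse-Gamma(6, 1085/24)
obs 5: x=2 → posterior Inverse-Gamma(13/2, 139/3)
obs 6: x=3 → posterior Inverse-Gamma(7, 1187/24)
obs 7: x=1 → posterior Inverse-Gamma(15/2, 595/12)
obs 8: x=3/2 → posterior Inverse-Gamma(8, 601/12)
obs 9: x=4 → posterior Inverse-Gamma(17/2, 1349/24)
obs 10: x=6 → posterior Inverse-Gamma(9, 214/3)
obs 11: x=-8 → posterior Inverse-Gamma(19/2, 2579/24)
obs 12: x=-8 → posterior Inverse-Gamma(10, 1723/12)
obs 13: x=-3 → posterior Inverse-Gamma(21/2, 3593/24)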